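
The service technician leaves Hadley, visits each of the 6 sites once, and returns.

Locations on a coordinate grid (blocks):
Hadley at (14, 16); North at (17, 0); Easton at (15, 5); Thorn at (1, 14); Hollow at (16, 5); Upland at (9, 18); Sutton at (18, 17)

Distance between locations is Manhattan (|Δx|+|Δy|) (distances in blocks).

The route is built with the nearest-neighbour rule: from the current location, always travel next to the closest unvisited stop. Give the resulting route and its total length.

Total distance 76 blocks via the nearest-neighbour route Hadley → Sutton → Upland → Thorn → Easton → Hollow → North → Hadley.

At Hadley the remaining stops are Sutton 5, Upland 7, Easton 12, Hollow 13, Thorn 15, North 19; go to Sutton.
At Sutton the remaining stops are Upland 10, Hollow 14, Easton 15, North 18, Thorn 20; go to Upland.
At Upland the remaining stops are Thorn 12, Easton 19, Hollow 20, North 26; go to Thorn.
At Thorn the remaining stops are Easton 23, Hollow 24, North 30; go to Easton.
At Easton the remaining stops are Hollow 1, North 7; go to Hollow.
At Hollow the remaining stops are North 6; go to North.
Return North→Hadley: 19.
Total = 5 + 10 + 12 + 23 + 1 + 6 + 19 = 76.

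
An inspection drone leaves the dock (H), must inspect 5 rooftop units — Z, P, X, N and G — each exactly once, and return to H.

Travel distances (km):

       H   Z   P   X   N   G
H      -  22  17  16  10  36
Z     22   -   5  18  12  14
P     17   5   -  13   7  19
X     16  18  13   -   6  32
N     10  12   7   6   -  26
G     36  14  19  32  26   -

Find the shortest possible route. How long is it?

Shortest round trip = 84 km.

H → Z → P → X → N → G → H: 22+5+13+6+26+36 = 108
H → Z → P → X → G → N → H: 22+5+13+32+26+10 = 108
H → Z → P → N → X → G → H: 22+5+7+6+32+36 = 108
H → Z → P → N → G → X → H: 22+5+7+26+32+16 = 108
H → Z → P → G → X → N → H: 22+5+19+32+6+10 = 94
H → Z → P → G → N → X → H: 22+5+19+26+6+16 = 94
H → Z → X → P → N → G → H: 22+18+13+7+26+36 = 122
H → Z → X → P → G → N → H: 22+18+13+19+26+10 = 108
H → Z → X → N → P → G → H: 22+18+6+7+19+36 = 108
H → Z → X → N → G → P → H: 22+18+6+26+19+17 = 108
H → Z → X → G → P → N → H: 22+18+32+19+7+10 = 108
H → Z → X → G → N → P → H: 22+18+32+26+7+17 = 122
H → Z → N → P → X → G → H: 22+12+7+13+32+36 = 122
H → Z → N → P → G → X → H: 22+12+7+19+32+16 = 108
… (46 more)
H → Z → G → P → X → N → H: 22+14+19+13+6+10 = 84  ← best
The minimum is 84.
One optimal route: H → Z → G → P → X → N → H (or its reverse).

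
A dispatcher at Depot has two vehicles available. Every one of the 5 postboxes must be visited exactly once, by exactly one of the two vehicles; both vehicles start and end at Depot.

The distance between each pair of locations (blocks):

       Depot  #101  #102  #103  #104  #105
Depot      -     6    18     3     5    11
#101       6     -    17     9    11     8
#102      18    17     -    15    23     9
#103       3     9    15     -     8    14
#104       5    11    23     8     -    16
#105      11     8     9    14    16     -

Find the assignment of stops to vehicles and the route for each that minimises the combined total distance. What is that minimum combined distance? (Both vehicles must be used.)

Minimum combined distance: 51 blocks.

Check every non-empty split of the stops between the two vehicles; for each half take its own optimal tour:
  {#101} + {#102, #103, #104, #105}: 12 + 48 = 60
  {#102} + {#101, #103, #104, #105}: 36 + 41 = 77
  {#101, #102} + {#103, #104, #105}: 41 + 38 = 79
  {#103} + {#101, #102, #104, #105}: 6 + 51 = 57
  {#101, #103} + {#102, #104, #105}: 18 + 48 = 66
  {#102, #103} + {#101, #104, #105}: 36 + 35 = 71
  … (15 splits in total)
  {#104} + {#101, #102, #103, #105}: 10 + 41 = 51  ← best
Best: vehicle 1 Depot → #104 → Depot = 10; vehicle 2 Depot → #101 → #105 → #102 → #103 → Depot = 41; combined 51.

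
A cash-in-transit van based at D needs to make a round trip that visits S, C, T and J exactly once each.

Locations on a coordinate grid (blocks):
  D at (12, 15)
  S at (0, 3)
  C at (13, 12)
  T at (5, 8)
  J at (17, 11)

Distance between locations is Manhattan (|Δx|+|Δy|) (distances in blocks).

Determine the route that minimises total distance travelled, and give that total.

Shortest round trip = 58 blocks.

With 4 stops there are 4!/2 = 12 distinct round trips (a route and its reverse cost the same).
D → S → C → T → J → D: 24+22+12+15+9 = 82
D → S → C → J → T → D: 24+22+5+15+14 = 80
D → S → T → C → J → D: 24+10+12+5+9 = 60
D → S → T → J → C → D: 24+10+15+5+4 = 58
D → S → J → C → T → D: 24+25+5+12+14 = 80
D → S → J → T → C → D: 24+25+15+12+4 = 80
D → C → S → T → J → D: 4+22+10+15+9 = 60
D → C → S → J → T → D: 4+22+25+15+14 = 80
D → C → T → S → J → D: 4+12+10+25+9 = 60
D → C → J → S → T → D: 4+5+25+10+14 = 58
D → T → S → C → J → D: 14+10+22+5+9 = 60
D → T → C → S → J → D: 14+12+22+25+9 = 82
The minimum is 58.
One optimal route: D → S → T → J → C → D (or its reverse).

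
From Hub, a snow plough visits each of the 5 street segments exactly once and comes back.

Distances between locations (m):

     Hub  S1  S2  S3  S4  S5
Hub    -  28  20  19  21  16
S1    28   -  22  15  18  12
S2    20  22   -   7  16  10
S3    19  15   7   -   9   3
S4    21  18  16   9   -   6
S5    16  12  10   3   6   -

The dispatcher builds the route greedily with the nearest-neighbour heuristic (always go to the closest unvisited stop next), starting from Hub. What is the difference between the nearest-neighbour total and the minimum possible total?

7 m longer than the optimal tour.

From Hub: S5=16, S3=19, S2=20, S4=21, S1=28 → choose S5 (16).
From S5: S3=3, S4=6, S2=10, S1=12 → choose S3 (3).
From S3: S2=7, S4=9, S1=15 → choose S2 (7).
From S2: S4=16, S1=22 → choose S4 (16).
From S4: S1=18 → choose S1 (18).
NN route Hub → S5 → S3 → S2 → S4 → S1 → Hub costs 88.
Optimal: Hub → S2 → S3 → S1 → S5 → S4 → Hub costs 81 (by enumerating all 60 distinct tours).
Excess = 88 − 81 = 7.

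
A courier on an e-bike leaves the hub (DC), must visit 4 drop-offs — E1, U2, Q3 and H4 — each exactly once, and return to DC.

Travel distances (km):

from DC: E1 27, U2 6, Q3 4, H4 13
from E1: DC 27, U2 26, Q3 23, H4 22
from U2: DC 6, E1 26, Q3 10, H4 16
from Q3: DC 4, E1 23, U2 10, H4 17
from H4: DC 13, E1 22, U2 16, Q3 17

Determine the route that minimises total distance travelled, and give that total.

There are 12 distinct closed tours to check (reversals are equivalent).
DC → E1 → U2 → Q3 → H4 → DC: 27+26+10+17+13 = 93
DC → E1 → U2 → H4 → Q3 → DC: 27+26+16+17+4 = 90
DC → E1 → Q3 → U2 → H4 → DC: 27+23+10+16+13 = 89
DC → E1 → Q3 → H4 → U2 → DC: 27+23+17+16+6 = 89
DC → E1 → H4 → U2 → Q3 → DC: 27+22+16+10+4 = 79
DC → E1 → H4 → Q3 → U2 → DC: 27+22+17+10+6 = 82
DC → U2 → E1 → Q3 → H4 → DC: 6+26+23+17+13 = 85
DC → U2 → E1 → H4 → Q3 → DC: 6+26+22+17+4 = 75
DC → U2 → Q3 → E1 → H4 → DC: 6+10+23+22+13 = 74
DC → U2 → H4 → E1 → Q3 → DC: 6+16+22+23+4 = 71
DC → Q3 → E1 → U2 → H4 → DC: 4+23+26+16+13 = 82
DC → Q3 → U2 → E1 → H4 → DC: 4+10+26+22+13 = 75
The minimum is 71.
One optimal route: DC → U2 → H4 → E1 → Q3 → DC (or its reverse).

Minimum total distance: 71 km.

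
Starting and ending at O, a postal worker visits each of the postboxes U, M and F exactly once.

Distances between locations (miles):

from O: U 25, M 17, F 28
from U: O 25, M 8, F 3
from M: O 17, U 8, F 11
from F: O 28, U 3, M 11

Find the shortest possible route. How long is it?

Shortest round trip = 56 miles.

With 3 stops there are 3!/2 = 3 distinct round trips (a route and its reverse cost the same).
O→U→M→F→O: 25+8+11+28 = 72
O→U→F→M→O: 25+3+11+17 = 56
O→M→U→F→O: 17+8+3+28 = 56
The minimum is 56.
One optimal route: O → U → F → M → O (or its reverse).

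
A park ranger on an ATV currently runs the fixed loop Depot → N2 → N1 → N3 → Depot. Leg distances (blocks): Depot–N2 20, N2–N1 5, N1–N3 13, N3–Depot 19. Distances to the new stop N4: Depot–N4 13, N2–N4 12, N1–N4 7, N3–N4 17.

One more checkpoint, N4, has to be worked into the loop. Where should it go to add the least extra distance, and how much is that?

Insertion cost between consecutive stops i–j is d(i,N4) + d(N4,j) − d(i,j):
  between Depot and N2: 13 + 12 − 20 = 5
  between N2 and N1: 12 + 7 − 5 = 14
  between N1 and N3: 7 + 17 − 13 = 11
  between N3 and Depot: 17 + 13 − 19 = 11
Cheapest insertion is between Depot and N2, adding 5.
New total = 57 + 5 = 62.

+5 blocks — insert N4 between Depot and N2.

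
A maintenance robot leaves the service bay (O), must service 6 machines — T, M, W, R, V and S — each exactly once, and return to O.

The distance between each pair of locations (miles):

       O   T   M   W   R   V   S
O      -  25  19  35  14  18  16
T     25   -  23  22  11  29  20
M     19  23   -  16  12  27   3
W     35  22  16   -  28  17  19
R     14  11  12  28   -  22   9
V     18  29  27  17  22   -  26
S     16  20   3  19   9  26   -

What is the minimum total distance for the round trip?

99 miles — the shortest possible round trip.

O→T→M→W→R→V→S→O: 25+23+16+28+22+26+16 = 156
O→T→M→W→R→S→V→O: 25+23+16+28+9+26+18 = 145
O→T→M→W→V→R→S→O: 25+23+16+17+22+9+16 = 128
O→T→M→W→V→S→R→O: 25+23+16+17+26+9+14 = 130
O→T→M→W→S→R→V→O: 25+23+16+19+9+22+18 = 132
O→T→M→W→S→V→R→O: 25+23+16+19+26+22+14 = 145
O→T→M→R→W→V→S→O: 25+23+12+28+17+26+16 = 147
O→T→M→R→W→S→V→O: 25+23+12+28+19+26+18 = 151
… (352 more)
O→T→R→S→M→W→V→O: 25+11+9+3+16+17+18 = 99  ← best
The minimum is 99.
One optimal route: O → T → R → S → M → W → V → O (or its reverse).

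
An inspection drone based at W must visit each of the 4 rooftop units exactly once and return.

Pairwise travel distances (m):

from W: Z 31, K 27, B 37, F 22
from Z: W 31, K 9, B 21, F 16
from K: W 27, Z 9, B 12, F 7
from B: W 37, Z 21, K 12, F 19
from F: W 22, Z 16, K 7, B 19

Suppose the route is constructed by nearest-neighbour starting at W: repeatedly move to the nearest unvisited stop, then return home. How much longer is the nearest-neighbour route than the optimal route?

The nearest-neighbour route is 3 m longer than optimal.

From W: F=22, K=27, Z=31, B=37 → choose F (22).
From F: K=7, Z=16, B=19 → choose K (7).
From K: Z=9, B=12 → choose Z (9).
From Z: B=21 → choose B (21).
NN route W → F → K → Z → B → W costs 96.
Optimal: W → Z → K → B → F → W costs 93 (by enumerating all 12 distinct tours).
Excess = 96 − 93 = 3.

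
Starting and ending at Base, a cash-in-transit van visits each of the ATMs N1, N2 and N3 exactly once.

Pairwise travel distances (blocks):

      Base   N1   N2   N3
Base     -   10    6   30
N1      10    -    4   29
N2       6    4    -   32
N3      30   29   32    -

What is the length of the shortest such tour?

Minimum total distance: 69 blocks.

Base-N1-N2-N3-Base: 10+4+32+30 = 76
Base-N1-N3-N2-Base: 10+29+32+6 = 77
Base-N2-N1-N3-Base: 6+4+29+30 = 69
The minimum is 69.
One optimal route: Base → N2 → N1 → N3 → Base (or its reverse).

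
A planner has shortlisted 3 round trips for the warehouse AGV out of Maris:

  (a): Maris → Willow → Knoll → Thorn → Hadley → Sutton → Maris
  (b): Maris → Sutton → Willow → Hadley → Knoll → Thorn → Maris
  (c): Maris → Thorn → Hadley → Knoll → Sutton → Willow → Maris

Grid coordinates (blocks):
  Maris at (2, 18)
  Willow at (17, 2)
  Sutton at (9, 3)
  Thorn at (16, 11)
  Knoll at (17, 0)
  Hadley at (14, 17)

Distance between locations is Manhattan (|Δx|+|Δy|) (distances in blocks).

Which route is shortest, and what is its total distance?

94 blocks — (a) is the shortest.

(a): 31 + 2 + 12 + 8 + 19 + 22 = 94
(b): 22 + 9 + 18 + 20 + 12 + 21 = 102
(c): 21 + 8 + 20 + 11 + 9 + 31 = 100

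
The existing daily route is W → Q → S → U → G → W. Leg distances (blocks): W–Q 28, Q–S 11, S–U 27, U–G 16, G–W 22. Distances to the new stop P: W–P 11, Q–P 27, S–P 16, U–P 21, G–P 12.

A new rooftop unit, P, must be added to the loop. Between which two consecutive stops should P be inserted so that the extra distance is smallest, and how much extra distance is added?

Insertion cost between consecutive stops i–j is d(i,P) + d(P,j) − d(i,j):
  between W and Q: 11 + 27 − 28 = 10
  between Q and S: 27 + 16 − 11 = 32
  between S and U: 16 + 21 − 27 = 10
  between U and G: 21 + 12 − 16 = 17
  between G and W: 12 + 11 − 22 = 1
Cheapest insertion is between G and W, adding 1.
New total = 104 + 1 = 105.

Minimum extra distance: 1 blocks, inserting P between G and W.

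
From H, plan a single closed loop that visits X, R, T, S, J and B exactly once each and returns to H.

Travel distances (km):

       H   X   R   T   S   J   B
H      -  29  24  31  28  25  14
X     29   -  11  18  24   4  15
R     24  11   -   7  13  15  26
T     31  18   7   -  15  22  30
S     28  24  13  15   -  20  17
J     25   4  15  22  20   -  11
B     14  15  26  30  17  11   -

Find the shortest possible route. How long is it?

Shortest round trip = 90 km.

There are 360 distinct closed tours to check (reversals are equivalent).
H-X-R-T-S-J-B-H: 29+11+7+15+20+11+14 = 107
H-X-R-T-S-B-J-H: 29+11+7+15+17+11+25 = 115
H-X-R-T-J-S-B-H: 29+11+7+22+20+17+14 = 120
H-X-R-T-J-B-S-H: 29+11+7+22+11+17+28 = 125
H-X-R-T-B-S-J-H: 29+11+7+30+17+20+25 = 139
H-X-R-T-B-J-S-H: 29+11+7+30+11+20+28 = 136
H-X-R-S-T-J-B-H: 29+11+13+15+22+11+14 = 115
H-X-R-S-T-B-J-H: 29+11+13+15+30+11+25 = 134
… (352 more)
H-S-T-R-X-J-B-H: 28+15+7+11+4+11+14 = 90  ← best
The minimum is 90.
One optimal route: H → S → T → R → X → J → B → H (or its reverse).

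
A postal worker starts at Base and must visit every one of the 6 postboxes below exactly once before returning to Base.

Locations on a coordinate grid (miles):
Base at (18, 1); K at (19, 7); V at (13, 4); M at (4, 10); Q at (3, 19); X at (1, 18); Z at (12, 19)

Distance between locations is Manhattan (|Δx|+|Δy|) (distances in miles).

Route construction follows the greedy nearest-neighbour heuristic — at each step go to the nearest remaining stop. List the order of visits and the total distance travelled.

80 miles along Base → K → V → M → Q → X → Z → Base.

From Base: distances to unvisited — K=7, V=8, M=23, Z=24, Q=33, X=34. Nearest is K (7).
From K: distances to unvisited — V=9, M=18, Z=19, Q=28, X=29. Nearest is V (9).
From V: distances to unvisited — M=15, Z=16, Q=25, X=26. Nearest is M (15).
From M: distances to unvisited — Q=10, X=11, Z=17. Nearest is Q (10).
From Q: distances to unvisited — X=3, Z=9. Nearest is X (3).
From X: distances to unvisited — Z=12. Nearest is Z (12).
Return Z→Base: 24.
Total = 7 + 9 + 15 + 10 + 3 + 12 + 24 = 80.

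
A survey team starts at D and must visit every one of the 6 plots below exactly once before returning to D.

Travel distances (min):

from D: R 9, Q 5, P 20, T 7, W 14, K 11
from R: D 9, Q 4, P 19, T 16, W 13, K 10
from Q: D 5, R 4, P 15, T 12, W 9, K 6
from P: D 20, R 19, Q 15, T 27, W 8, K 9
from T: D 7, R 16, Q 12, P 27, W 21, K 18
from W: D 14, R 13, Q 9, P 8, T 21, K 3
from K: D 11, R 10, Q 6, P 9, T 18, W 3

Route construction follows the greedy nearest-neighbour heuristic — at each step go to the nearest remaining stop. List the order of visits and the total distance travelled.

From D: distances to unvisited — Q=5, T=7, R=9, K=11, W=14, P=20. Nearest is Q (5).
From Q: distances to unvisited — R=4, K=6, W=9, T=12, P=15. Nearest is R (4).
From R: distances to unvisited — K=10, W=13, T=16, P=19. Nearest is K (10).
From K: distances to unvisited — W=3, P=9, T=18. Nearest is W (3).
From W: distances to unvisited — P=8, T=21. Nearest is P (8).
From P: distances to unvisited — T=27. Nearest is T (27).
Return T→D: 7.
Total = 5 + 4 + 10 + 3 + 8 + 27 + 7 = 64.

Total distance 64 min via the nearest-neighbour route D → Q → R → K → W → P → T → D.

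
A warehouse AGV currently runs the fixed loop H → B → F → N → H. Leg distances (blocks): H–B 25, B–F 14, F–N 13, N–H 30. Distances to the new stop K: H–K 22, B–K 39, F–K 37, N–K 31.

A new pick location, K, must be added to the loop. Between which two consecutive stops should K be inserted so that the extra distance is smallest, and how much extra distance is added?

Minimum extra distance: 23 blocks, inserting K between N and H.

Insertion cost between consecutive stops i–j is d(i,K) + d(K,j) − d(i,j):
  between H and B: 22 + 39 − 25 = 36
  between B and F: 39 + 37 − 14 = 62
  between F and N: 37 + 31 − 13 = 55
  between N and H: 31 + 22 − 30 = 23
Cheapest insertion is between N and H, adding 23.
New total = 82 + 23 = 105.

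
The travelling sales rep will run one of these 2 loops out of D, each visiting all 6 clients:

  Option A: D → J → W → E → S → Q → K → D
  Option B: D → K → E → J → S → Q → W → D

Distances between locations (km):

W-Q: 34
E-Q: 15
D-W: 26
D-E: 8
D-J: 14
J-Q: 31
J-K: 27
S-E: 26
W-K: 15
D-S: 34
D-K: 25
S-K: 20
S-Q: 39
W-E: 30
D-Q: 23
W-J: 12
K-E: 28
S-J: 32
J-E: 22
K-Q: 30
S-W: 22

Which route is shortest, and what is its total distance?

Option A: 14 + 12 + 30 + 26 + 39 + 30 + 25 = 176
Option B: 25 + 28 + 22 + 32 + 39 + 34 + 26 = 206

176 km — Option A is the shortest.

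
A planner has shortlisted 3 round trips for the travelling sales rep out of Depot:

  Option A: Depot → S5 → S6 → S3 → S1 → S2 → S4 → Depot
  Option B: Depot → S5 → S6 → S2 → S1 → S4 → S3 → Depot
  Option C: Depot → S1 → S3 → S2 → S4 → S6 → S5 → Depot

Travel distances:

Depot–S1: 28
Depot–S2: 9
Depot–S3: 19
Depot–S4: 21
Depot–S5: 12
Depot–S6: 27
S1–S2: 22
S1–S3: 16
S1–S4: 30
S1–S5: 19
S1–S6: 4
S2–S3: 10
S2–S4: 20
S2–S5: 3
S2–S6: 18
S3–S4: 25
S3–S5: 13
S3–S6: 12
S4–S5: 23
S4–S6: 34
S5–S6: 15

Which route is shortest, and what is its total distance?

Option A: 12 + 15 + 12 + 16 + 22 + 20 + 21 = 118
Option B: 12 + 15 + 18 + 22 + 30 + 25 + 19 = 141
Option C: 28 + 16 + 10 + 20 + 34 + 15 + 12 = 135

Shortest is Option A, total 118.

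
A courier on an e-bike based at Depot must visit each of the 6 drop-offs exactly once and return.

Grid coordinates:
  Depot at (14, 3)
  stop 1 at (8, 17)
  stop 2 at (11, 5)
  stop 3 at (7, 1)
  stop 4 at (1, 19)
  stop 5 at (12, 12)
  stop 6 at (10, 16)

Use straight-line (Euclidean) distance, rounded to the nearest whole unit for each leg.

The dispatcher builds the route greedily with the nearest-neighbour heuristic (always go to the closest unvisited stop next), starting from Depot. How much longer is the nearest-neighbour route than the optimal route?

Excess over optimum: 6.

From Depot: stop 2=4, stop 3=7, stop 5=9, stop 6=14, stop 1=15, stop 4=21 → choose stop 2 (4).
From stop 2: stop 3=6, stop 5=7, stop 6=11, stop 1=12, stop 4=17 → choose stop 3 (6).
From stop 3: stop 5=12, stop 6=15, stop 1=16, stop 4=19 → choose stop 5 (12).
From stop 5: stop 6=4, stop 1=6, stop 4=13 → choose stop 6 (4).
From stop 6: stop 1=2, stop 4=9 → choose stop 1 (2).
From stop 1: stop 4=7 → choose stop 4 (7).
NN route Depot → stop 2 → stop 3 → stop 5 → stop 6 → stop 1 → stop 4 → Depot costs 56.
Optimal: Depot → stop 2 → stop 5 → stop 6 → stop 1 → stop 4 → stop 3 → Depot costs 50 (by enumerating all 360 distinct tours).
Excess = 56 − 50 = 6.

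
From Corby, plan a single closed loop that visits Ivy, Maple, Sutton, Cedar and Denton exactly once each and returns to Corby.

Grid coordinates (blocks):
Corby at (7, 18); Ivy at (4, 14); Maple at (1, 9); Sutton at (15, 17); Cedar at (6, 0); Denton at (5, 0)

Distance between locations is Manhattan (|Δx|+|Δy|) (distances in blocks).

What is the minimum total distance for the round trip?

64 blocks — the shortest possible round trip.

With 5 stops there are 5!/2 = 60 distinct round trips (a route and its reverse cost the same).
Corby → Ivy → Maple → Sutton → Cedar → Denton → Corby: 7+8+22+26+1+20 = 84
Corby → Ivy → Maple → Sutton → Denton → Cedar → Corby: 7+8+22+27+1+19 = 84
Corby → Ivy → Maple → Cedar → Sutton → Denton → Corby: 7+8+14+26+27+20 = 102
Corby → Ivy → Maple → Cedar → Denton → Sutton → Corby: 7+8+14+1+27+9 = 66
Corby → Ivy → Maple → Denton → Sutton → Cedar → Corby: 7+8+13+27+26+19 = 100
Corby → Ivy → Maple → Denton → Cedar → Sutton → Corby: 7+8+13+1+26+9 = 64
Corby → Ivy → Sutton → Maple → Cedar → Denton → Corby: 7+14+22+14+1+20 = 78
Corby → Ivy → Sutton → Maple → Denton → Cedar → Corby: 7+14+22+13+1+19 = 76
Corby → Ivy → Sutton → Cedar → Maple → Denton → Corby: 7+14+26+14+13+20 = 94
Corby → Ivy → Sutton → Cedar → Denton → Maple → Corby: 7+14+26+1+13+15 = 76
Corby → Ivy → Sutton → Denton → Maple → Cedar → Corby: 7+14+27+13+14+19 = 94
Corby → Ivy → Sutton → Denton → Cedar → Maple → Corby: 7+14+27+1+14+15 = 78
Corby → Ivy → Cedar → Maple → Sutton → Denton → Corby: 7+16+14+22+27+20 = 106
Corby → Ivy → Cedar → Maple → Denton → Sutton → Corby: 7+16+14+13+27+9 = 86
… (46 more)
The minimum is 64.
One optimal route: Corby → Ivy → Maple → Denton → Cedar → Sutton → Corby (or its reverse).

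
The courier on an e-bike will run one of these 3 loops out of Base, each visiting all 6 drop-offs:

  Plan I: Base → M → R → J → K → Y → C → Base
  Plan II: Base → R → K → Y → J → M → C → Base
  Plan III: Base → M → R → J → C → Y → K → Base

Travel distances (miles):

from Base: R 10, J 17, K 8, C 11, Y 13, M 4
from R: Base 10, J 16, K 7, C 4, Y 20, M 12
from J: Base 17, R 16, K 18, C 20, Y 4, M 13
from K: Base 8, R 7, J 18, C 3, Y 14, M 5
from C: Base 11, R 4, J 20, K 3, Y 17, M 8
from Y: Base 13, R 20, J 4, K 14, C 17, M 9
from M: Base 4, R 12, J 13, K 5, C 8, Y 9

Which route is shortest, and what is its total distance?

Plan I: 4 + 12 + 16 + 18 + 14 + 17 + 11 = 92
Plan II: 10 + 7 + 14 + 4 + 13 + 8 + 11 = 67
Plan III: 4 + 12 + 16 + 20 + 17 + 14 + 8 = 91

Shortest is Plan II, total 67 miles.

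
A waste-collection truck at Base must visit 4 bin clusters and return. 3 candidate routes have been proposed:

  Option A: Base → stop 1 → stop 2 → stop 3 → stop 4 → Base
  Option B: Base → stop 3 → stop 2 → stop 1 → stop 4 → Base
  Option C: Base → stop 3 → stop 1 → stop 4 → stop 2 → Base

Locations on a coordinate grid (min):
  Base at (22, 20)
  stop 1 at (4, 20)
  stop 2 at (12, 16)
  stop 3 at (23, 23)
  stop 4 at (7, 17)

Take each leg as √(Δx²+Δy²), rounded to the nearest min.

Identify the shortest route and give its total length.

Option A: 18 + 9 + 13 + 17 + 15 = 72
Option B: 3 + 13 + 9 + 4 + 15 = 44
Option C: 3 + 19 + 4 + 5 + 11 = 42

42 min — Option C is the shortest.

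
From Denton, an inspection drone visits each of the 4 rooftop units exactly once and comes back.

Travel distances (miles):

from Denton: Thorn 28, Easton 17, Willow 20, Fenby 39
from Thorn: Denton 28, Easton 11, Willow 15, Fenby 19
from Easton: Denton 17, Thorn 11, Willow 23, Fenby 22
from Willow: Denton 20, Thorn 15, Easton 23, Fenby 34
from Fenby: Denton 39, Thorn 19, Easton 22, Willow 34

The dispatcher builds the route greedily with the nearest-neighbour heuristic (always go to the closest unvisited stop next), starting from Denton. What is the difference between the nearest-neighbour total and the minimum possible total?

23 miles longer than the optimal tour.

Denton: Easton=17, Willow=20, Thorn=28, Fenby=39 ⇒ Easton
Easton: Thorn=11, Fenby=22, Willow=23 ⇒ Thorn
Thorn: Willow=15, Fenby=19 ⇒ Willow
Willow: Fenby=34 ⇒ Fenby
NN route Denton → Easton → Thorn → Willow → Fenby → Denton costs 116.
Optimal: Denton → Easton → Fenby → Thorn → Willow → Denton costs 93 (by enumerating all 12 distinct tours).
Excess = 116 − 93 = 23.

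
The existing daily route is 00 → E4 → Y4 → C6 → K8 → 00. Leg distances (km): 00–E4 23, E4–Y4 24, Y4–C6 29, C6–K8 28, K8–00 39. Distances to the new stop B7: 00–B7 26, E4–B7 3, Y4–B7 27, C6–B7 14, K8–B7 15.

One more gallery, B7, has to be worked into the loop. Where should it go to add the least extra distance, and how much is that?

Adding 1 km by placing B7 on the C6–K8 leg.

Insertion cost between consecutive stops i–j is d(i,B7) + d(B7,j) − d(i,j):
  between 00 and E4: 26 + 3 − 23 = 6
  between E4 and Y4: 3 + 27 − 24 = 6
  between Y4 and C6: 27 + 14 − 29 = 12
  between C6 and K8: 14 + 15 − 28 = 1
  between K8 and 00: 15 + 26 − 39 = 2
Cheapest insertion is between C6 and K8, adding 1.
New total = 143 + 1 = 144.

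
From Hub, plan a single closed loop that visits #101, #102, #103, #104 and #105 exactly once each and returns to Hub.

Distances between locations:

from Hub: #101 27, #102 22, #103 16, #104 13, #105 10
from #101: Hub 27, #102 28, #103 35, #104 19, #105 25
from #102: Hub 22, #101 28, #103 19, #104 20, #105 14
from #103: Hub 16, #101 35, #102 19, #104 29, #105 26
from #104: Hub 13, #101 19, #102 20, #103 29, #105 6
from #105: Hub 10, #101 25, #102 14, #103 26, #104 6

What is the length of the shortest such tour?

Minimum total distance: 98.

There are 60 distinct closed tours to check (reversals are equivalent).
Hub-#101-#102-#103-#104-#105-Hub: 27+28+19+29+6+10 = 119
Hub-#101-#102-#103-#105-#104-Hub: 27+28+19+26+6+13 = 119
Hub-#101-#102-#104-#103-#105-Hub: 27+28+20+29+26+10 = 140
Hub-#101-#102-#104-#105-#103-Hub: 27+28+20+6+26+16 = 123
Hub-#101-#102-#105-#103-#104-Hub: 27+28+14+26+29+13 = 137
Hub-#101-#102-#105-#104-#103-Hub: 27+28+14+6+29+16 = 120
Hub-#101-#103-#102-#104-#105-Hub: 27+35+19+20+6+10 = 117
Hub-#101-#103-#102-#105-#104-Hub: 27+35+19+14+6+13 = 114
Hub-#101-#103-#104-#102-#105-Hub: 27+35+29+20+14+10 = 135
Hub-#101-#103-#104-#105-#102-Hub: 27+35+29+6+14+22 = 133
Hub-#101-#103-#105-#102-#104-Hub: 27+35+26+14+20+13 = 135
Hub-#101-#103-#105-#104-#102-Hub: 27+35+26+6+20+22 = 136
Hub-#101-#104-#102-#103-#105-Hub: 27+19+20+19+26+10 = 121
Hub-#101-#104-#102-#105-#103-Hub: 27+19+20+14+26+16 = 122
… (46 more)
Hub-#103-#102-#101-#104-#105-Hub: 16+19+28+19+6+10 = 98  ← best
The minimum is 98.
One optimal route: Hub → #103 → #102 → #101 → #104 → #105 → Hub (or its reverse).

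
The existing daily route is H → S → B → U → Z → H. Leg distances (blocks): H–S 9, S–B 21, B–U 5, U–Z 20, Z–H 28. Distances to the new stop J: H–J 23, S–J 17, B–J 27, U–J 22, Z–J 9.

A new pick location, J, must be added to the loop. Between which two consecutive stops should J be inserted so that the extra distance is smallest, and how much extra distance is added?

Insertion cost between consecutive stops i–j is d(i,J) + d(J,j) − d(i,j):
  between H and S: 23 + 17 − 9 = 31
  between S and B: 17 + 27 − 21 = 23
  between B and U: 27 + 22 − 5 = 44
  between U and Z: 22 + 9 − 20 = 11
  between Z and H: 9 + 23 − 28 = 4
Cheapest insertion is between Z and H, adding 4.
New total = 83 + 4 = 87.

Adding 4 blocks by placing J on the Z–H leg.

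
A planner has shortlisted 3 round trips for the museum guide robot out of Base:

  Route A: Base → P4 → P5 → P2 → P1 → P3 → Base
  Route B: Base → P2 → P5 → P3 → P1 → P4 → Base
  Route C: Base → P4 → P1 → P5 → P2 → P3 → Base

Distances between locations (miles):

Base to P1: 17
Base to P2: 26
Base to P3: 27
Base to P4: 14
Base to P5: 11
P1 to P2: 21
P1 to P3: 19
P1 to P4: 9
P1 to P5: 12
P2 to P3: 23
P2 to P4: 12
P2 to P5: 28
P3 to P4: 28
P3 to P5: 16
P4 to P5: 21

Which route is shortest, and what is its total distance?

Shortest is Route B, total 112 miles.

Route A: 14 + 21 + 28 + 21 + 19 + 27 = 130
Route B: 26 + 28 + 16 + 19 + 9 + 14 = 112
Route C: 14 + 9 + 12 + 28 + 23 + 27 = 113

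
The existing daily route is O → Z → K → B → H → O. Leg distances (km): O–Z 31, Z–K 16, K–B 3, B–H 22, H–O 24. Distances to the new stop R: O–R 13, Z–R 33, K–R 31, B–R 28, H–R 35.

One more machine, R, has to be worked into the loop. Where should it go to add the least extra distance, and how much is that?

Insertion cost between consecutive stops i–j is d(i,R) + d(R,j) − d(i,j):
  between O and Z: 13 + 33 − 31 = 15
  between Z and K: 33 + 31 − 16 = 48
  between K and B: 31 + 28 − 3 = 56
  between B and H: 28 + 35 − 22 = 41
  between H and O: 35 + 13 − 24 = 24
Cheapest insertion is between O and Z, adding 15.
New total = 96 + 15 = 111.

Minimum extra distance: 15 km, inserting R between O and Z.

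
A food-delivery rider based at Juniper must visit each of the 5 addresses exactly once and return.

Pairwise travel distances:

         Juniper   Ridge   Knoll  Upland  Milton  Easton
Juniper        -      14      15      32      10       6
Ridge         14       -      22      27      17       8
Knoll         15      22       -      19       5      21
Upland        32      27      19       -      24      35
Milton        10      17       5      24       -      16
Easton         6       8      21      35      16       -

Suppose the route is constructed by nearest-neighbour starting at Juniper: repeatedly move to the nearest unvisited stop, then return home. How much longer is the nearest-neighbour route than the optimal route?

Juniper: Easton=6, Milton=10, Ridge=14, Knoll=15, Upland=32 ⇒ Easton
Easton: Ridge=8, Milton=16, Knoll=21, Upland=35 ⇒ Ridge
Ridge: Milton=17, Knoll=22, Upland=27 ⇒ Milton
Milton: Knoll=5, Upland=24 ⇒ Knoll
Knoll: Upland=19 ⇒ Upland
NN route Juniper → Easton → Ridge → Milton → Knoll → Upland → Juniper costs 87.
Optimal: Juniper → Milton → Knoll → Upland → Ridge → Easton → Juniper costs 75 (by enumerating all 60 distinct tours).
Excess = 87 − 75 = 12.

The nearest-neighbour route is 12 longer than optimal.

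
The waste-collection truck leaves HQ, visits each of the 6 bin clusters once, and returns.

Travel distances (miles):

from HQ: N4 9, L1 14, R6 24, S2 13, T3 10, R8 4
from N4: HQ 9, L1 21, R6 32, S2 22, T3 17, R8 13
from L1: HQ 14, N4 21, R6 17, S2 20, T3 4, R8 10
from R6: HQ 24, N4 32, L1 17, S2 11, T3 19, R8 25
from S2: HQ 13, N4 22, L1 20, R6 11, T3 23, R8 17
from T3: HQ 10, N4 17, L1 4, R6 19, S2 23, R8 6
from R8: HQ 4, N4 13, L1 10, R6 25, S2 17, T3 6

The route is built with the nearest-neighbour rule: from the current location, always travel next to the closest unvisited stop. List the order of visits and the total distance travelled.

From HQ: distances to unvisited — R8=4, N4=9, T3=10, S2=13, L1=14, R6=24. Nearest is R8 (4).
From R8: distances to unvisited — T3=6, L1=10, N4=13, S2=17, R6=25. Nearest is T3 (6).
From T3: distances to unvisited — L1=4, N4=17, R6=19, S2=23. Nearest is L1 (4).
From L1: distances to unvisited — R6=17, S2=20, N4=21. Nearest is R6 (17).
From R6: distances to unvisited — S2=11, N4=32. Nearest is S2 (11).
From S2: distances to unvisited — N4=22. Nearest is N4 (22).
Return N4→HQ: 9.
Total = 4 + 6 + 4 + 17 + 11 + 22 + 9 = 73.

Total distance 73 miles via the nearest-neighbour route HQ → R8 → T3 → L1 → R6 → S2 → N4 → HQ.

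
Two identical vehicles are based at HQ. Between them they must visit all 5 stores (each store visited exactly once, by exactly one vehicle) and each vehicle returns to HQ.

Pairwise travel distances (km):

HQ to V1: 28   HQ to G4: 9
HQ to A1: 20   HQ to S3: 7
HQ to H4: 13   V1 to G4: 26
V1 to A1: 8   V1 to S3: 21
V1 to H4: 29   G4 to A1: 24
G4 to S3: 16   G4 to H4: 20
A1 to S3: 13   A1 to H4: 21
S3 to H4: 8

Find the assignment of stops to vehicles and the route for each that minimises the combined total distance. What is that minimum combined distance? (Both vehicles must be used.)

Minimum combined distance: 88 km.

Check every non-empty split of the stops between the two vehicles; for each half take its own optimal tour:
  {V1} + {G4, A1, S3, H4}: 56 + 67 = 123
  {G4} + {V1, A1, S3, H4}: 18 + 70 = 88
  {V1, G4} + {A1, S3, H4}: 63 + 54 = 117
  {A1} + {V1, G4, S3, H4}: 40 + 77 = 117
  {V1, A1} + {G4, S3, H4}: 56 + 44 = 100
  {G4, A1} + {V1, S3, H4}: 53 + 70 = 123
  … (15 splits in total)
Best: vehicle 1 HQ → G4 → HQ = 18; vehicle 2 HQ → V1 → A1 → S3 → H4 → HQ = 70; combined 88.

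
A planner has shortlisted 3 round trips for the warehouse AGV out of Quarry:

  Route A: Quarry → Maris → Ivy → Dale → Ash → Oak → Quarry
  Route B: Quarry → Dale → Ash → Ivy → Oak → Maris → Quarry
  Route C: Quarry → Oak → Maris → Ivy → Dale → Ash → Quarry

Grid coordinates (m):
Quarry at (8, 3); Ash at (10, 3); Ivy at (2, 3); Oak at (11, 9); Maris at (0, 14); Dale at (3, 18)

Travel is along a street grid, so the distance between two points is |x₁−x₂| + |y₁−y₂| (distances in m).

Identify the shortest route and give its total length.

Route A: 19 + 13 + 16 + 22 + 7 + 9 = 86
Route B: 20 + 22 + 8 + 15 + 16 + 19 = 100
Route C: 9 + 16 + 13 + 16 + 22 + 2 = 78

Shortest is Route C, total 78 m.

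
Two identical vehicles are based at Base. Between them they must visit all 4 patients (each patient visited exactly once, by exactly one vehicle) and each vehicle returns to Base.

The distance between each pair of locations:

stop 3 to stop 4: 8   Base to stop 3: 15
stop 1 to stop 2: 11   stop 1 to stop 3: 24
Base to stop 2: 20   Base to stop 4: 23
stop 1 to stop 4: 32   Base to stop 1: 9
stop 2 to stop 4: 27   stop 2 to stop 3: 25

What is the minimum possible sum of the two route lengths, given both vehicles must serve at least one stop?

Minimum combined distance: 86.

Check every non-empty split of the stops between the two vehicles; for each half take its own optimal tour:
  {stop 1} + {stop 2, stop 3, stop 4}: 18 + 70 = 88
  {stop 2} + {stop 1, stop 3, stop 4}: 40 + 64 = 104
  {stop 1, stop 2} + {stop 3, stop 4}: 40 + 46 = 86
  {stop 3} + {stop 1, stop 2, stop 4}: 30 + 70 = 100
  {stop 1, stop 3} + {stop 2, stop 4}: 48 + 70 = 118
  {stop 2, stop 3} + {stop 1, stop 4}: 60 + 64 = 124
  … (7 splits in total)
Best: vehicle 1 Base → stop 1 → stop 2 → Base = 40; vehicle 2 Base → stop 3 → stop 4 → Base = 46; combined 86.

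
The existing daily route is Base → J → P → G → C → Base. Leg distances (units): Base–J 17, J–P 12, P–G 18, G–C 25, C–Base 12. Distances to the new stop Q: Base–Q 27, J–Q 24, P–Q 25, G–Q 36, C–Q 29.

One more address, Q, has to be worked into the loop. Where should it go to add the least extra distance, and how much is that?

Insertion cost between consecutive stops i–j is d(i,Q) + d(Q,j) − d(i,j):
  between Base and J: 27 + 24 − 17 = 34
  between J and P: 24 + 25 − 12 = 37
  between P and G: 25 + 36 − 18 = 43
  between G and C: 36 + 29 − 25 = 40
  between C and Base: 29 + 27 − 12 = 44
Cheapest insertion is between Base and J, adding 34.
New total = 84 + 34 = 118.

+34 — insert Q between Base and J.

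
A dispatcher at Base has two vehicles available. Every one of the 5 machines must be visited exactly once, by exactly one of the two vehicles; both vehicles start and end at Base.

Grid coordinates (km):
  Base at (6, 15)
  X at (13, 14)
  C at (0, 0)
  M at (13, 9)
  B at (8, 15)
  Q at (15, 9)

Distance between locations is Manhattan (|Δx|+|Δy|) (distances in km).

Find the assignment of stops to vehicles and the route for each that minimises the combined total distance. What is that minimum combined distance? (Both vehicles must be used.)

Minimum combined distance: 64 km.

There are 2^4 − 1 = 15 ways to divide the 5 stops into two non-empty groups. For each, the best each vehicle can do is its own shortest tour through its group:
  {X} + {C, M, B, Q}: 16 + 60 = 76
  {C} + {X, M, B, Q}: 42 + 30 = 72
  {X, C} + {M, B, Q}: 56 + 30 = 86
  {M} + {X, C, B, Q}: 26 + 60 = 86
  {X, M} + {C, B, Q}: 26 + 60 = 86
  {C, M} + {X, B, Q}: 56 + 30 = 86
  … (15 splits in total)
  {B} + {X, C, M, Q}: 4 + 60 = 64  ← best
Best: vehicle 1 Base → B → Base = 4; vehicle 2 Base → X → M → Q → C → Base = 60; combined 64.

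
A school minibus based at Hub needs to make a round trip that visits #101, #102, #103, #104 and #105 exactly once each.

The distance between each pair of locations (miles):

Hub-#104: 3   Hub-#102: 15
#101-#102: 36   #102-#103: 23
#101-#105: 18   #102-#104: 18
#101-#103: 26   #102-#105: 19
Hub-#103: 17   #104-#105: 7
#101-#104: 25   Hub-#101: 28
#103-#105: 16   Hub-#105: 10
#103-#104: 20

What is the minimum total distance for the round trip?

With 5 stops there are 5!/2 = 60 distinct round trips (a route and its reverse cost the same).
Hub-#101-#102-#103-#104-#105-Hub: 28+36+23+20+7+10 = 124
Hub-#101-#102-#103-#105-#104-Hub: 28+36+23+16+7+3 = 113
Hub-#101-#102-#104-#103-#105-Hub: 28+36+18+20+16+10 = 128
Hub-#101-#102-#104-#105-#103-Hub: 28+36+18+7+16+17 = 122
Hub-#101-#102-#105-#103-#104-Hub: 28+36+19+16+20+3 = 122
Hub-#101-#102-#105-#104-#103-Hub: 28+36+19+7+20+17 = 127
Hub-#101-#103-#102-#104-#105-Hub: 28+26+23+18+7+10 = 112
Hub-#101-#103-#102-#105-#104-Hub: 28+26+23+19+7+3 = 106
Hub-#101-#103-#104-#102-#105-Hub: 28+26+20+18+19+10 = 121
Hub-#101-#103-#104-#105-#102-Hub: 28+26+20+7+19+15 = 115
Hub-#101-#103-#105-#102-#104-Hub: 28+26+16+19+18+3 = 110
Hub-#101-#103-#105-#104-#102-Hub: 28+26+16+7+18+15 = 110
Hub-#101-#104-#102-#103-#105-Hub: 28+25+18+23+16+10 = 120
Hub-#101-#104-#102-#105-#103-Hub: 28+25+18+19+16+17 = 123
… (46 more)
Hub-#102-#103-#101-#105-#104-Hub: 15+23+26+18+7+3 = 92  ← best
The minimum is 92.
One optimal route: Hub → #102 → #103 → #101 → #105 → #104 → Hub (or its reverse).

Minimum total distance: 92 miles.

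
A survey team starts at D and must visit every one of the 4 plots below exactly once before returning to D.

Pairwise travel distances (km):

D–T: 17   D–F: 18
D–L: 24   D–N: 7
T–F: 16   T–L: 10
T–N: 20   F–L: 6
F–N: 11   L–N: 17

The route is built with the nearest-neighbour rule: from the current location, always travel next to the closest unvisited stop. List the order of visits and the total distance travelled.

At D the remaining stops are N 7, T 17, F 18, L 24; go to N.
At N the remaining stops are F 11, L 17, T 20; go to F.
At F the remaining stops are L 6, T 16; go to L.
At L the remaining stops are T 10; go to T.
Return T→D: 17.
Total = 7 + 11 + 6 + 10 + 17 = 51.

Total distance 51 km via the nearest-neighbour route D → N → F → L → T → D.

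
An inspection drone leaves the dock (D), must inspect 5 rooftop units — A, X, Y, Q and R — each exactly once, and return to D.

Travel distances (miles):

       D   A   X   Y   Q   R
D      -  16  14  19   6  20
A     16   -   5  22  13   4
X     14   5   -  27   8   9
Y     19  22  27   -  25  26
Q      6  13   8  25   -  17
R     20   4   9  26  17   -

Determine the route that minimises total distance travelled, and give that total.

With 5 stops there are 5!/2 = 60 distinct round trips (a route and its reverse cost the same).
D→A→X→Y→Q→R→D: 16+5+27+25+17+20 = 110
D→A→X→Y→R→Q→D: 16+5+27+26+17+6 = 97
D→A→X→Q→Y→R→D: 16+5+8+25+26+20 = 100
D→A→X→Q→R→Y→D: 16+5+8+17+26+19 = 91
D→A→X→R→Y→Q→D: 16+5+9+26+25+6 = 87
D→A→X→R→Q→Y→D: 16+5+9+17+25+19 = 91
D→A→Y→X→Q→R→D: 16+22+27+8+17+20 = 110
D→A→Y→X→R→Q→D: 16+22+27+9+17+6 = 97
D→A→Y→Q→X→R→D: 16+22+25+8+9+20 = 100
D→A→Y→Q→R→X→D: 16+22+25+17+9+14 = 103
D→A→Y→R→X→Q→D: 16+22+26+9+8+6 = 87
D→A→Y→R→Q→X→D: 16+22+26+17+8+14 = 103
D→A→Q→X→Y→R→D: 16+13+8+27+26+20 = 110
D→A→Q→X→R→Y→D: 16+13+8+9+26+19 = 91
… (46 more)
D→Y→A→R→X→Q→D: 19+22+4+9+8+6 = 68  ← best
The minimum is 68.
One optimal route: D → Y → A → R → X → Q → D (or its reverse).

Shortest round trip = 68 miles.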